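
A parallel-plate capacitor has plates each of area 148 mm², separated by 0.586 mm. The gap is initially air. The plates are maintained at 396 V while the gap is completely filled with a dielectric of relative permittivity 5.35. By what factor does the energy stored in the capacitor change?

U₂/U₁ ≈ 5.35

Battery connected ⇒ V is held fixed.
C₂ = 5.35 C₁ and U = ½CV², so U₂/U₁ = C₂/C₁ = 5.35.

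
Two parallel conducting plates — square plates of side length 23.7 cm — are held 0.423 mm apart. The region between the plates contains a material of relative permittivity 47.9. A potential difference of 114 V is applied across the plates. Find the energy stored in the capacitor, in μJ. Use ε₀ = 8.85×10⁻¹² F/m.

A = (23.7 cm)² = 5.62×10⁻² m².
C = κε₀A/d = 47.9 × 8.85×10⁻¹² × 5.62×10⁻² / 4.23×10⁻⁴ = 5.63×10⁻⁸ F.
U = ½CV² = ½ × 5.63×10⁻⁸ × (114)² = 3.66×10⁻⁴ J.

U ≈ 366 μJ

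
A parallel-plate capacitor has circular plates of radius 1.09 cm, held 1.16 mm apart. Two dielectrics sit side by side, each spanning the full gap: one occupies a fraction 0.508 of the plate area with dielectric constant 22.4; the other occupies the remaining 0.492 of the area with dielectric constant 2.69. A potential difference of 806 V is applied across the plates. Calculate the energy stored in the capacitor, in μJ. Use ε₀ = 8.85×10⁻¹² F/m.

U ≈ 11.7 μJ

A = π(1.09 cm)² = 3.73×10⁻⁴ m².
Side-by-side slabs ⇒ two capacitors in parallel, each spanning the full gap.
C₁ = κ₁ε₀A₁/d = 22.4 × 8.85×10⁻¹² × 1.90×10⁻⁴ / 1.16×10⁻³ = 3.24×10⁻¹¹ F.
C₂ = κ₂ε₀A₂/d = 2.69 × 8.85×10⁻¹² × 1.84×10⁻⁴ / 1.16×10⁻³ = 3.77×10⁻¹² F.
C = C₁ + C₂ = 3.62×10⁻¹¹ F.
U = ½CV² = ½ × 3.62×10⁻¹¹ × (806)² = 1.17×10⁻⁵ J.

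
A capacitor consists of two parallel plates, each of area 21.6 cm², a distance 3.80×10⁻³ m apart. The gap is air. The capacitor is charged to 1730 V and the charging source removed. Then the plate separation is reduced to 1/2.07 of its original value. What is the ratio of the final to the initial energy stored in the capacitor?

Isolated ⇒ Q is held fixed.
C₂ = 2.07 C₁ and U = Q²/(2C), so U₂/U₁ = C₁/C₂ = 0.483.

0.483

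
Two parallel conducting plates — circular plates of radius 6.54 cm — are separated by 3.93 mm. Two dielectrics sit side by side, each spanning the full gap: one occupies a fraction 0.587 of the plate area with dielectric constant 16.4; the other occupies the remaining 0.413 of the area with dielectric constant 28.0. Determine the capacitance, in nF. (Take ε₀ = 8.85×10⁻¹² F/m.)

C ≈ 0.641 nF

A = π(6.54 cm)² = 1.34×10⁻² m².
Side-by-side slabs ⇒ two capacitors in parallel, each spanning the full gap.
C₁ = κ₁ε₀A₁/d = 16.4 × 8.85×10⁻¹² × 7.89×10⁻³ / 3.93×10⁻³ = 2.91×10⁻¹⁰ F.
C₂ = κ₂ε₀A₂/d = 28.0 × 8.85×10⁻¹² × 5.55×10⁻³ / 3.93×10⁻³ = 3.50×10⁻¹⁰ F.
C = C₁ + C₂ = 6.41×10⁻¹⁰ F.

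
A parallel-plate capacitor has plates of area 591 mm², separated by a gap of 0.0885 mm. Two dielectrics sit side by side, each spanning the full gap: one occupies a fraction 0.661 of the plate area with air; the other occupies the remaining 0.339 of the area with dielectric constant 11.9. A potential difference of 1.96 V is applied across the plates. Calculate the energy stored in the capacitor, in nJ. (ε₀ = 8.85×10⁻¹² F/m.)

A = 591 mm² = 5.91×10⁻⁴ m².
Side-by-side slabs ⇒ two capacitors in parallel, each spanning the full gap.
C₁ = κ₁ε₀A₁/d = 1.00 × 8.85×10⁻¹² × 3.91×10⁻⁴ / 8.85×10⁻⁵ = 3.91×10⁻¹¹ F.
C₂ = κ₂ε₀A₂/d = 11.9 × 8.85×10⁻¹² × 2.00×10⁻⁴ / 8.85×10⁻⁵ = 2.38×10⁻¹⁰ F.
C = C₁ + C₂ = 2.77×10⁻¹⁰ F.
U = ½CV² = ½ × 2.77×10⁻¹⁰ × (1.96)² = 5.33×10⁻¹⁰ J.

0.533 nJ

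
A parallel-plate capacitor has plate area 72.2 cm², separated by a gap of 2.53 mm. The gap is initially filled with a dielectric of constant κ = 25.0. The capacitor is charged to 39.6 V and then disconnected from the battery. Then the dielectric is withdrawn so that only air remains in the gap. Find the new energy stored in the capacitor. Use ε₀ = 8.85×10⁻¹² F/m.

U ≈ 12.4 μJ

A = 72.2 cm² = 7.22×10⁻³ m².
Initially C₁ = κε₀A/d = 25.0 × 8.85×10⁻¹² × 7.22×10⁻³ / 2.53×10⁻³ = 6.31×10⁻¹⁰ F.
U₁ = 4.95×10⁻⁷ J.
Isolated ⇒ Q is held fixed. C₂ = 0.0400 C₁ and U = Q²/(2C), so U₂/U₁ = C₁/C₂ = 25.0.
U₂ = 25.0 × 4.95×10⁻⁷ = 1.24×10⁻⁵ J.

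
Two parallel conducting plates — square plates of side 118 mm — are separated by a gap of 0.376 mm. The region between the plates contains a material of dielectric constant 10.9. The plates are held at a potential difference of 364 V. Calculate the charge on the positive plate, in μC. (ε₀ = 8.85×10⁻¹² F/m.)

A = (118 mm)² = 1.39×10⁻² m².
C = κε₀A/d = 10.9 × 8.85×10⁻¹² × 1.39×10⁻² / 3.76×10⁻⁴ = 3.57×10⁻⁹ F.
Q = CV = 3.57×10⁻⁹ × 364 = 1.30×10⁻⁶ C.

Q ≈ 1.30 μC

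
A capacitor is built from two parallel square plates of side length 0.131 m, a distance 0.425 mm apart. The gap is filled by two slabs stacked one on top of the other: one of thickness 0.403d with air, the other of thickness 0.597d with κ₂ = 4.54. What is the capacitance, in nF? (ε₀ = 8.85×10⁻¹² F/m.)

A = (0.131 m)² = 1.72×10⁻² m².
Stacked slabs ⇒ two capacitors in series, each with the full plate area.
C₁ = κ₁ε₀A/d₁ = 1.00 × 8.85×10⁻¹² × 1.72×10⁻² / 1.71×10⁻⁴ = 8.87×10⁻¹⁰ F.
C₂ = κ₂ε₀A/d₂ = 4.54 × 8.85×10⁻¹² × 1.72×10⁻² / 2.54×10⁻⁴ = 2.72×10⁻⁹ F.
C = (1/C₁ + 1/C₂)⁻¹ = 6.69×10⁻¹⁰ F.

C ≈ 0.669 nF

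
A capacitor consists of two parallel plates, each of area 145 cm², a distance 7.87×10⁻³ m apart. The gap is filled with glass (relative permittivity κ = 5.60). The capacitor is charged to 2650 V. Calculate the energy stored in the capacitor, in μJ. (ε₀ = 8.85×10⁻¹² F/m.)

U ≈ 321 μJ

A = 145 cm² = 1.45×10⁻² m².
C = κε₀A/d = 5.60 × 8.85×10⁻¹² × 1.45×10⁻² / 7.87×10⁻³ = 9.13×10⁻¹¹ F.
U = ½CV² = ½ × 9.13×10⁻¹¹ × (2650)² = 3.21×10⁻⁴ J.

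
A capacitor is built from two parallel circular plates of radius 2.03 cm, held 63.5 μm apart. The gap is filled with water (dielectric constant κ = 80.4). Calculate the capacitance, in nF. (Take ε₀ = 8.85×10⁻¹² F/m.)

C ≈ 14.5 nF

A = π(2.03 cm)² = 1.29×10⁻³ m².
C = κε₀A/d = 80.4 × 8.85×10⁻¹² × 1.29×10⁻³ / 6.35×10⁻⁵ = 1.45×10⁻⁸ F.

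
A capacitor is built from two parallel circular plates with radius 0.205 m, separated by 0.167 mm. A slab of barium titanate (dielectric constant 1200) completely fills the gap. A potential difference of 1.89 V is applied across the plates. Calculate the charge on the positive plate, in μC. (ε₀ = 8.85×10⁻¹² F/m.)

A = π(0.205 m)² = 0.132 m².
C = κε₀A/d = 1200 × 8.85×10⁻¹² × 0.132 / 1.67×10⁻⁴ = 8.40×10⁻⁶ F.
Q = CV = 8.40×10⁻⁶ × 1.89 = 1.59×10⁻⁵ C.

15.9 μC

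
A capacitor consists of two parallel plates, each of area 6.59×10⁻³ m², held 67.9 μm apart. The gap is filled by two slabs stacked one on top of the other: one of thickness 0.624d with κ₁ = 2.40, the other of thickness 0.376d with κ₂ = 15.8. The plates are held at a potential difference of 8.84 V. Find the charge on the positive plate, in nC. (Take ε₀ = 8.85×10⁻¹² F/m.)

26.8 nC

Stacked slabs ⇒ two capacitors in series, each with the full plate area.
C₁ = κ₁ε₀A/d₁ = 2.40 × 8.85×10⁻¹² × 6.59×10⁻³ / 4.24×10⁻⁵ = 3.30×10⁻⁹ F.
C₂ = κ₂ε₀A/d₂ = 15.8 × 8.85×10⁻¹² × 6.59×10⁻³ / 2.55×10⁻⁵ = 3.61×10⁻⁸ F.
C = (1/C₁ + 1/C₂)⁻¹ = 3.03×10⁻⁹ F.
Q = CV = 3.03×10⁻⁹ × 8.84 = 2.68×10⁻⁸ C.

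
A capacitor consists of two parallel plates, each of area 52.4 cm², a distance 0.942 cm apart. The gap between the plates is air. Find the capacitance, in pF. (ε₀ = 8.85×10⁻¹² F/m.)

4.92 pF

A = 52.4 cm² = 5.24×10⁻³ m².
C = ε₀A/d = 8.85×10⁻¹² × 5.24×10⁻³ / 9.42×10⁻³ = 4.92×10⁻¹² F.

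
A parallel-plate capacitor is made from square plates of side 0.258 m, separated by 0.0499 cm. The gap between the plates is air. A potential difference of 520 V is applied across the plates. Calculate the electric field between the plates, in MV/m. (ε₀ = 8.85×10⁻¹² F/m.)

E = V/d = 520 / 4.99×10⁻⁴ = 1.04×10⁶ V/m.

E ≈ 1.04 MV/m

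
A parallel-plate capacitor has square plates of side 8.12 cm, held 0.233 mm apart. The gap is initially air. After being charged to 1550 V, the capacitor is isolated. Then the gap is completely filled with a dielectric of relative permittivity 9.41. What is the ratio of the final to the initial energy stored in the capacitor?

U₂/U₁ ≈ 0.106

Isolated ⇒ Q is held fixed.
C₂ = 9.41 C₁ and U = Q²/(2C), so U₂/U₁ = C₁/C₂ = 0.106.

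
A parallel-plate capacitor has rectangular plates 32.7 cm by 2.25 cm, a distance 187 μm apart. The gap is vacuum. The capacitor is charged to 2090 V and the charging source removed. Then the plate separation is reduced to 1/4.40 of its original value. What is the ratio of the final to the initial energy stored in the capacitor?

0.227

Isolated ⇒ Q is held fixed.
C₂ = 4.40 C₁ and U = Q²/(2C), so U₂/U₁ = C₁/C₂ = 0.227.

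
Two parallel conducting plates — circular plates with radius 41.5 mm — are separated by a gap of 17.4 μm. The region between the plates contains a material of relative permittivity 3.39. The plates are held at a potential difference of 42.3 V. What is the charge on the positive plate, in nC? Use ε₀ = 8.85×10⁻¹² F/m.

A = π(41.5 mm)² = 5.41×10⁻³ m².
C = κε₀A/d = 3.39 × 8.85×10⁻¹² × 5.41×10⁻³ / 1.74×10⁻⁵ = 9.33×10⁻⁹ F.
Q = CV = 9.33×10⁻⁹ × 42.3 = 3.95×10⁻⁷ C.

395 nC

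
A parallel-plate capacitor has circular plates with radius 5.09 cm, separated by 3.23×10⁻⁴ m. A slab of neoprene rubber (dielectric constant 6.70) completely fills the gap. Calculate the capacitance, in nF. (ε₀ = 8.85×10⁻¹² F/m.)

A = π(5.09 cm)² = 8.14×10⁻³ m².
C = κε₀A/d = 6.70 × 8.85×10⁻¹² × 8.14×10⁻³ / 3.23×10⁻⁴ = 1.49×10⁻⁹ F.

1.49 nF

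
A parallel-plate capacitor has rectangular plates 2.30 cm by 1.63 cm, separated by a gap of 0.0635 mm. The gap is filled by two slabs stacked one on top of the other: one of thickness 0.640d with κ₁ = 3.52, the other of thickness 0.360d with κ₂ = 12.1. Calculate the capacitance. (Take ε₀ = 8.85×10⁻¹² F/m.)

247 pF

A = 2.30 × 1.63 cm² = 3.75×10⁻⁴ m².
Stacked slabs ⇒ two capacitors in series, each with the full plate area.
C₁ = κ₁ε₀A/d₁ = 3.52 × 8.85×10⁻¹² × 3.75×10⁻⁴ / 4.06×10⁻⁵ = 2.87×10⁻¹⁰ F.
C₂ = κ₂ε₀A/d₂ = 12.1 × 8.85×10⁻¹² × 3.75×10⁻⁴ / 2.29×10⁻⁵ = 1.76×10⁻⁹ F.
C = (1/C₁ + 1/C₂)⁻¹ = 2.47×10⁻¹⁰ F.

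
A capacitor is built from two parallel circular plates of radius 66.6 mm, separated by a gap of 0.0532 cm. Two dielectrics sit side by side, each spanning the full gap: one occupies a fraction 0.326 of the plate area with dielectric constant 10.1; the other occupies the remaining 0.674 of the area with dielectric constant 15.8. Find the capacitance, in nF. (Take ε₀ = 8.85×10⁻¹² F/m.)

A = π(66.6 mm)² = 1.39×10⁻² m².
Side-by-side slabs ⇒ two capacitors in parallel, each spanning the full gap.
C₁ = κ₁ε₀A₁/d = 10.1 × 8.85×10⁻¹² × 4.54×10⁻³ / 5.32×10⁻⁴ = 7.63×10⁻¹⁰ F.
C₂ = κ₂ε₀A₂/d = 15.8 × 8.85×10⁻¹² × 9.39×10⁻³ / 5.32×10⁻⁴ = 2.47×10⁻⁹ F.
C = C₁ + C₂ = 3.23×10⁻⁹ F.

C ≈ 3.23 nF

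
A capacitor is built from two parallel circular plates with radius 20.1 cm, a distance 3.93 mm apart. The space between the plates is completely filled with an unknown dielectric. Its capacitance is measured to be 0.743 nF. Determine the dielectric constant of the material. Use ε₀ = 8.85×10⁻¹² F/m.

A = π(20.1 cm)² = 0.127 m².
κ = Cd/(ε₀A) = 7.43×10⁻¹⁰ × 3.93×10⁻³ / (8.85×10⁻¹² × 0.127) = 2.60.

2.60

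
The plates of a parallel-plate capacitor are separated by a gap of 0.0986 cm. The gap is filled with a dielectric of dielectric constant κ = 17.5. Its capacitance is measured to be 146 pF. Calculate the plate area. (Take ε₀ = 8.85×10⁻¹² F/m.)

A = Cd/(κε₀) = 1.46×10⁻¹⁰ × 9.86×10⁻⁴ / (17.5 × 8.85×10⁻¹²) = 9.29×10⁻⁴ m².

9.29 cm²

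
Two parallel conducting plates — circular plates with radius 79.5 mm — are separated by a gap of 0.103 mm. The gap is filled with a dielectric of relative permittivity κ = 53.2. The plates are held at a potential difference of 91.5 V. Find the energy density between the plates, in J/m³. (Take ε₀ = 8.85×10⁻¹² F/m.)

u ≈ 186 J/m³

E = V/d = 91.5 / 1.03×10⁻⁴ = 8.88×10⁵ V/m.
u = ½κε₀E² = ½ × 53.2 × 8.85×10⁻¹² × (8.88×10⁵)² = 1.86×10² J/m³.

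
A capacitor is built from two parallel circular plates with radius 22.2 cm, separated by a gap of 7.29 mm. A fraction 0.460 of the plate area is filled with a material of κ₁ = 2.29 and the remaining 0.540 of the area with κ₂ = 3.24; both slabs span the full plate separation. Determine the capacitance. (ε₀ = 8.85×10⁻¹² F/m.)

A = π(22.2 cm)² = 0.155 m².
Side-by-side slabs ⇒ two capacitors in parallel, each spanning the full gap.
C₁ = κ₁ε₀A₁/d = 2.29 × 8.85×10⁻¹² × 7.12×10⁻² / 7.29×10⁻³ = 1.98×10⁻¹⁰ F.
C₂ = κ₂ε₀A₂/d = 3.24 × 8.85×10⁻¹² × 8.36×10⁻² / 7.29×10⁻³ = 3.29×10⁻¹⁰ F.
C = C₁ + C₂ = 5.27×10⁻¹⁰ F.

C ≈ 0.527 nF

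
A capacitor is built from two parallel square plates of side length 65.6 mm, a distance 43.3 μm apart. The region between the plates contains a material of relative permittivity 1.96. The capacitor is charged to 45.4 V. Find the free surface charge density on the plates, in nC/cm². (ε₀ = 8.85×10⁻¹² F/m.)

1.82 nC/cm²

A = (65.6 mm)² = 4.30×10⁻³ m².
C = κε₀A/d = 1.96 × 8.85×10⁻¹² × 4.30×10⁻³ / 4.33×10⁻⁵ = 1.72×10⁻⁹ F.
σ = Q/A = CV/A = 1.72×10⁻⁹ × 45.4 / 4.30×10⁻³ = 1.82×10⁻⁵ C/m².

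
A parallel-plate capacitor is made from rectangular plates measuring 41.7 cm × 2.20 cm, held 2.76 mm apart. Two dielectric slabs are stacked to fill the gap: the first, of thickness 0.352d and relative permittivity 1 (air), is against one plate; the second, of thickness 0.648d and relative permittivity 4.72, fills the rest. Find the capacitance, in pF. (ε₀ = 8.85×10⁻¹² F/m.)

C ≈ 60.1 pF

A = 41.7 × 2.20 cm² = 9.17×10⁻³ m².
Stacked slabs ⇒ two capacitors in series, each with the full plate area.
C₁ = κ₁ε₀A/d₁ = 1.00 × 8.85×10⁻¹² × 9.17×10⁻³ / 9.72×10⁻⁴ = 8.36×10⁻¹¹ F.
C₂ = κ₂ε₀A/d₂ = 4.72 × 8.85×10⁻¹² × 9.17×10⁻³ / 1.79×10⁻³ = 2.14×10⁻¹⁰ F.
C = (1/C₁ + 1/C₂)⁻¹ = 6.01×10⁻¹¹ F.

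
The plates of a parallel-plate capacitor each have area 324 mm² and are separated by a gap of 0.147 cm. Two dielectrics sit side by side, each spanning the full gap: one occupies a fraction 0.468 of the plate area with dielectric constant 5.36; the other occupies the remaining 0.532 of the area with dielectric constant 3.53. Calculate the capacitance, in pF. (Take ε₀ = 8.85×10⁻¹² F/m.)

C ≈ 8.56 pF

A = 324 mm² = 3.24×10⁻⁴ m².
Side-by-side slabs ⇒ two capacitors in parallel, each spanning the full gap.
C₁ = κ₁ε₀A₁/d = 5.36 × 8.85×10⁻¹² × 1.52×10⁻⁴ / 1.47×10⁻³ = 4.89×10⁻¹² F.
C₂ = κ₂ε₀A₂/d = 3.53 × 8.85×10⁻¹² × 1.72×10⁻⁴ / 1.47×10⁻³ = 3.66×10⁻¹² F.
C = C₁ + C₂ = 8.56×10⁻¹² F.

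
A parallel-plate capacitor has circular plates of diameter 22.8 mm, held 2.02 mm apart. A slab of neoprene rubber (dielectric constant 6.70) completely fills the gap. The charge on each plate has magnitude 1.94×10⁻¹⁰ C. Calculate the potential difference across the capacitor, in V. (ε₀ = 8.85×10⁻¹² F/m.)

16.2 V

A = π(22.8/2 mm)² = 4.08×10⁻⁴ m².
C = κε₀A/d = 6.70 × 8.85×10⁻¹² × 4.08×10⁻⁴ / 2.02×10⁻³ = 1.20×10⁻¹¹ F.
V = Q/C = 1.94×10⁻¹⁰ / 1.20×10⁻¹¹ = 16.2 V.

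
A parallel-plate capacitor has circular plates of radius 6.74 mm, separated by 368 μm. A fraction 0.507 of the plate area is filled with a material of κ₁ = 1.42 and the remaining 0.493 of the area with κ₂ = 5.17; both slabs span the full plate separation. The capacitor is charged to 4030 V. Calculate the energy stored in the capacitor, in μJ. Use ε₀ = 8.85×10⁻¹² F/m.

A = π(6.74 mm)² = 1.43×10⁻⁴ m².
Side-by-side slabs ⇒ two capacitors in parallel, each spanning the full gap.
C₁ = κ₁ε₀A₁/d = 1.42 × 8.85×10⁻¹² × 7.24×10⁻⁵ / 3.68×10⁻⁴ = 2.47×10⁻¹² F.
C₂ = κ₂ε₀A₂/d = 5.17 × 8.85×10⁻¹² × 7.04×10⁻⁵ / 3.68×10⁻⁴ = 8.75×10⁻¹² F.
C = C₁ + C₂ = 1.12×10⁻¹¹ F.
U = ½CV² = ½ × 1.12×10⁻¹¹ × (4030)² = 9.11×10⁻⁵ J.

91.1 μJ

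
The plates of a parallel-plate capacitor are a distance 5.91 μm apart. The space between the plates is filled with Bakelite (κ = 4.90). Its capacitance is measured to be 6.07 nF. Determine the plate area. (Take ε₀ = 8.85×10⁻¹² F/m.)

A = Cd/(κε₀) = 6.07×10⁻⁹ × 5.91×10⁻⁶ / (4.90 × 8.85×10⁻¹²) = 8.27×10⁻⁴ m².

8.27 cm²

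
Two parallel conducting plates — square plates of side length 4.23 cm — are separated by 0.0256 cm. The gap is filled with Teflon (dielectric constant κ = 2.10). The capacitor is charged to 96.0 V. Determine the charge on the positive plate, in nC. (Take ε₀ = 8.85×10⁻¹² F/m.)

12.5 nC

A = (4.23 cm)² = 1.79×10⁻³ m².
C = κε₀A/d = 2.10 × 8.85×10⁻¹² × 1.79×10⁻³ / 2.56×10⁻⁴ = 1.30×10⁻¹⁰ F.
Q = CV = 1.30×10⁻¹⁰ × 96.0 = 1.25×10⁻⁸ C.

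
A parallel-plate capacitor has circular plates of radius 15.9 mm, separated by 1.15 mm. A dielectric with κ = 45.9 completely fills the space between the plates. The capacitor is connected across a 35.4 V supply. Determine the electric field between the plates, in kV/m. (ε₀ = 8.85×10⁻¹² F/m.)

30.8 kV/m

E = V/d = 35.4 / 1.15×10⁻³ = 3.08×10⁴ V/m.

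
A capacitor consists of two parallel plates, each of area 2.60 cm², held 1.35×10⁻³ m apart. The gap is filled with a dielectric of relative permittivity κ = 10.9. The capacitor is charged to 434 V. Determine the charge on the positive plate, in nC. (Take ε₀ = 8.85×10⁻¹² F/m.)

Q ≈ 8.06 nC

A = 2.60 cm² = 2.60×10⁻⁴ m².
C = κε₀A/d = 10.9 × 8.85×10⁻¹² × 2.60×10⁻⁴ / 1.35×10⁻³ = 1.86×10⁻¹¹ F.
Q = CV = 1.86×10⁻¹¹ × 434 = 8.06×10⁻⁹ C.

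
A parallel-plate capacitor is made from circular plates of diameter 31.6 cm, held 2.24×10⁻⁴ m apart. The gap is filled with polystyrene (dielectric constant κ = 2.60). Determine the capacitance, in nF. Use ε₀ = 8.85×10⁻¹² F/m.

8.06 nF

A = π(31.6/2 cm)² = 7.84×10⁻² m².
C = κε₀A/d = 2.60 × 8.85×10⁻¹² × 7.84×10⁻² / 2.24×10⁻⁴ = 8.06×10⁻⁹ F.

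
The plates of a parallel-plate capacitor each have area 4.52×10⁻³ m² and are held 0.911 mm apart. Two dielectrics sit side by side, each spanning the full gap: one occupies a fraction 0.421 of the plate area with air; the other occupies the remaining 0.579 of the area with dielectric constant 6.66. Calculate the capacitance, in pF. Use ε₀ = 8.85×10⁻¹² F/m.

188 pF

Side-by-side slabs ⇒ two capacitors in parallel, each spanning the full gap.
C₁ = κ₁ε₀A₁/d = 1.00 × 8.85×10⁻¹² × 1.90×10⁻³ / 9.11×10⁻⁴ = 1.85×10⁻¹¹ F.
C₂ = κ₂ε₀A₂/d = 6.66 × 8.85×10⁻¹² × 2.62×10⁻³ / 9.11×10⁻⁴ = 1.69×10⁻¹⁰ F.
C = C₁ + C₂ = 1.88×10⁻¹⁰ F.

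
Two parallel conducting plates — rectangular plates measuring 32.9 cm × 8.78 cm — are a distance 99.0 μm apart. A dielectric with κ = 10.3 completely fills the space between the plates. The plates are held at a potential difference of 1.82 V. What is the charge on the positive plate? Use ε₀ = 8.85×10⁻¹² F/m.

A = 32.9 × 8.78 cm² = 2.89×10⁻² m².
C = κε₀A/d = 10.3 × 8.85×10⁻¹² × 2.89×10⁻² / 9.90×10⁻⁵ = 2.66×10⁻⁸ F.
Q = CV = 2.66×10⁻⁸ × 1.82 = 4.84×10⁻⁸ C.

Q ≈ 48.4 nC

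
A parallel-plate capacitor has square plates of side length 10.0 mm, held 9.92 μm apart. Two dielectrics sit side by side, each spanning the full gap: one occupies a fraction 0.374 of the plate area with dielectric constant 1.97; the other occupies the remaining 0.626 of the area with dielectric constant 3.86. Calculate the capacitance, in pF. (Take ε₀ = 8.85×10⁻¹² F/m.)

C ≈ 281 pF

A = (10.0 mm)² = 1.00×10⁻⁴ m².
Side-by-side slabs ⇒ two capacitors in parallel, each spanning the full gap.
C₁ = κ₁ε₀A₁/d = 1.97 × 8.85×10⁻¹² × 3.74×10⁻⁵ / 9.92×10⁻⁶ = 6.57×10⁻¹¹ F.
C₂ = κ₂ε₀A₂/d = 3.86 × 8.85×10⁻¹² × 6.26×10⁻⁵ / 9.92×10⁻⁶ = 2.16×10⁻¹⁰ F.
C = C₁ + C₂ = 2.81×10⁻¹⁰ F.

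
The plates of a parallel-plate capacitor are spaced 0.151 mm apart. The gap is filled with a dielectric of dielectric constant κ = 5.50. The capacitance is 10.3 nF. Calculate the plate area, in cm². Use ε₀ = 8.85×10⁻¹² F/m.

A = Cd/(κε₀) = 1.03×10⁻⁸ × 1.51×10⁻⁴ / (5.50 × 8.85×10⁻¹²) = 3.20×10⁻² m².

320 cm²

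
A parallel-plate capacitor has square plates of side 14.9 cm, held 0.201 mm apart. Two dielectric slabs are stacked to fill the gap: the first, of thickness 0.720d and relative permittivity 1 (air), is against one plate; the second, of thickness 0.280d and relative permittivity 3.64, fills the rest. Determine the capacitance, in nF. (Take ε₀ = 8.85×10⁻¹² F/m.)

C ≈ 1.23 nF

A = (14.9 cm)² = 2.22×10⁻² m².
Stacked slabs ⇒ two capacitors in series, each with the full plate area.
C₁ = κ₁ε₀A/d₁ = 1.00 × 8.85×10⁻¹² × 2.22×10⁻² / 1.45×10⁻⁴ = 1.36×10⁻⁹ F.
C₂ = κ₂ε₀A/d₂ = 3.64 × 8.85×10⁻¹² × 2.22×10⁻² / 5.63×10⁻⁵ = 1.27×10⁻⁸ F.
C = (1/C₁ + 1/C₂)⁻¹ = 1.23×10⁻⁹ F.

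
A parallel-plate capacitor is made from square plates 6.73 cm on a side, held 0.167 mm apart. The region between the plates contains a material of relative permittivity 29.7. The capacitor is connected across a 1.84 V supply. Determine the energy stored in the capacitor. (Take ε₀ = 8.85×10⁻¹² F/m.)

A = (6.73 cm)² = 4.53×10⁻³ m².
C = κε₀A/d = 29.7 × 8.85×10⁻¹² × 4.53×10⁻³ / 1.67×10⁻⁴ = 7.13×10⁻⁹ F.
U = ½CV² = ½ × 7.13×10⁻⁹ × (1.84)² = 1.21×10⁻⁸ J.

U ≈ 12.1 nJ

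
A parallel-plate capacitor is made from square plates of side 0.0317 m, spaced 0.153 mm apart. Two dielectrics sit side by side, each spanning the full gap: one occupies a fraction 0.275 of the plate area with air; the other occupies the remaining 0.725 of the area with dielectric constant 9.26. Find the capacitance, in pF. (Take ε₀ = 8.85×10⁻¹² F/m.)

A = (0.0317 m)² = 1.00×10⁻³ m².
Side-by-side slabs ⇒ two capacitors in parallel, each spanning the full gap.
C₁ = κ₁ε₀A₁/d = 1.00 × 8.85×10⁻¹² × 2.76×10⁻⁴ / 1.53×10⁻⁴ = 1.60×10⁻¹¹ F.
C₂ = κ₂ε₀A₂/d = 9.26 × 8.85×10⁻¹² × 7.29×10⁻⁴ / 1.53×10⁻⁴ = 3.90×10⁻¹⁰ F.
C = C₁ + C₂ = 4.06×10⁻¹⁰ F.

406 pF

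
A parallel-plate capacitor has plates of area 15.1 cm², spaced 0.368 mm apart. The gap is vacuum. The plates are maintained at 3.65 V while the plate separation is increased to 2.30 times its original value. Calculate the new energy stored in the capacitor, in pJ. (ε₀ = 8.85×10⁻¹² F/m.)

A = 15.1 cm² = 1.51×10⁻³ m².
Initially C₁ = ε₀A/d = 8.85×10⁻¹² × 1.51×10⁻³ / 3.68×10⁻⁴ = 3.63×10⁻¹¹ F.
U₁ = 2.42×10⁻¹⁰ J.
Battery connected ⇒ V is held fixed. C₂ = 0.435 C₁ and U = ½CV², so U₂/U₁ = C₂/C₁ = 0.435.
U₂ = 0.435 × 2.42×10⁻¹⁰ = 1.05×10⁻¹⁰ J.

U ≈ 105 pJ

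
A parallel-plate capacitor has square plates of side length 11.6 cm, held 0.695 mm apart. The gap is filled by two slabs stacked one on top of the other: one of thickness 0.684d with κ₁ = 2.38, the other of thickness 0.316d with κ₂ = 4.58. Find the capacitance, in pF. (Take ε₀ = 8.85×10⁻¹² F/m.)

481 pF

A = (11.6 cm)² = 1.35×10⁻² m².
Stacked slabs ⇒ two capacitors in series, each with the full plate area.
C₁ = κ₁ε₀A/d₁ = 2.38 × 8.85×10⁻¹² × 1.35×10⁻² / 4.75×10⁻⁴ = 5.96×10⁻¹⁰ F.
C₂ = κ₂ε₀A/d₂ = 4.58 × 8.85×10⁻¹² × 1.35×10⁻² / 2.20×10⁻⁴ = 2.48×10⁻⁹ F.
C = (1/C₁ + 1/C₂)⁻¹ = 4.81×10⁻¹⁰ F.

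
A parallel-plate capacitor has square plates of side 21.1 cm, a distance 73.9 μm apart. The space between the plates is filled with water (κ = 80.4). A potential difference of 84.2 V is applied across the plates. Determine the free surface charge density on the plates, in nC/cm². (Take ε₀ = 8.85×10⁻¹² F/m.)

81.1 nC/cm²

A = (21.1 cm)² = 4.45×10⁻² m².
C = κε₀A/d = 80.4 × 8.85×10⁻¹² × 4.45×10⁻² / 7.39×10⁻⁵ = 4.29×10⁻⁷ F.
σ = Q/A = CV/A = 4.29×10⁻⁷ × 84.2 / 4.45×10⁻² = 8.11×10⁻⁴ C/m².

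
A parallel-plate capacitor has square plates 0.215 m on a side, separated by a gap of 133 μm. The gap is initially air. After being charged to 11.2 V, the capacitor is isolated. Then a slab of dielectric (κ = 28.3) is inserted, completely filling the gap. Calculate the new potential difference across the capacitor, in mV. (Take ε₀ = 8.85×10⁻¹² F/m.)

A = (0.215 m)² = 4.62×10⁻² m².
Initially C₁ = ε₀A/d = 8.85×10⁻¹² × 4.62×10⁻² / 1.33×10⁻⁴ = 3.08×10⁻⁹ F.
V₁ = 11.2 V.
Isolated ⇒ Q is held fixed. C₂ = 28.3 C₁ and V = Q/C, so V₂/V₁ = C₁/C₂ = 0.0353.
V₂ = 0.0353 × 11.2 = 0.396 V.

V ≈ 396 mV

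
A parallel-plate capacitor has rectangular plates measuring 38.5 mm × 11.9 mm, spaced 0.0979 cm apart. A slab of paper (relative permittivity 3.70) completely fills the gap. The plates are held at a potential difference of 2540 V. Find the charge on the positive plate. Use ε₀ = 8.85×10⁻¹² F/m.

A = 38.5 × 11.9 mm² = 4.58×10⁻⁴ m².
C = κε₀A/d = 3.70 × 8.85×10⁻¹² × 4.58×10⁻⁴ / 9.79×10⁻⁴ = 1.53×10⁻¹¹ F.
Q = CV = 1.53×10⁻¹¹ × 2540 = 3.89×10⁻⁸ C.

38.9 nC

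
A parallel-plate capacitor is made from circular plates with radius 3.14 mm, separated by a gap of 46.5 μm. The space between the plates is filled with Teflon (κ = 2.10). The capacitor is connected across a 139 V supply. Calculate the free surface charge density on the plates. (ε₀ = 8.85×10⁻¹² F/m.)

σ ≈ 5.56 nC/cm²

A = π(3.14 mm)² = 3.10×10⁻⁵ m².
C = κε₀A/d = 2.10 × 8.85×10⁻¹² × 3.10×10⁻⁵ / 4.65×10⁻⁵ = 1.24×10⁻¹¹ F.
σ = Q/A = CV/A = 1.24×10⁻¹¹ × 139 / 3.10×10⁻⁵ = 5.56×10⁻⁵ C/m².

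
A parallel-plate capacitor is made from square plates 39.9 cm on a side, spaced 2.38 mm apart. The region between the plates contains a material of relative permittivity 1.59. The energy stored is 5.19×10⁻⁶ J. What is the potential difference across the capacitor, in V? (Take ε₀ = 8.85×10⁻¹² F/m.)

105 V

A = (39.9 cm)² = 0.159 m².
C = κε₀A/d = 1.59 × 8.85×10⁻¹² × 0.159 / 2.38×10⁻³ = 9.41×10⁻¹⁰ F.
V = √(2U/C) = √(2 × 5.19×10⁻⁶ / 9.41×10⁻¹⁰) = 1.05×10² V.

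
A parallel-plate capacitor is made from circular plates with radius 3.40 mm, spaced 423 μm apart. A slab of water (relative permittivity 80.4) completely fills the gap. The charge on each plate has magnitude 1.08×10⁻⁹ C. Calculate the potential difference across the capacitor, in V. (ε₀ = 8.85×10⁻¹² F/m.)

V ≈ 17.7 V

A = π(3.40 mm)² = 3.63×10⁻⁵ m².
C = κε₀A/d = 80.4 × 8.85×10⁻¹² × 3.63×10⁻⁵ / 4.23×10⁻⁴ = 6.11×10⁻¹¹ F.
V = Q/C = 1.08×10⁻⁹ / 6.11×10⁻¹¹ = 17.7 V.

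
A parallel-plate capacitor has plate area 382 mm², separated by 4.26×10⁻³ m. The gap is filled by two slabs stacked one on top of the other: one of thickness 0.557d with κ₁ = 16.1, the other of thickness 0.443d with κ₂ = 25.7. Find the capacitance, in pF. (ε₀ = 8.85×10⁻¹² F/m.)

A = 382 mm² = 3.82×10⁻⁴ m².
Stacked slabs ⇒ two capacitors in series, each with the full plate area.
C₁ = κ₁ε₀A/d₁ = 16.1 × 8.85×10⁻¹² × 3.82×10⁻⁴ / 2.37×10⁻³ = 2.29×10⁻¹¹ F.
C₂ = κ₂ε₀A/d₂ = 25.7 × 8.85×10⁻¹² × 3.82×10⁻⁴ / 1.89×10⁻³ = 4.60×10⁻¹¹ F.
C = (1/C₁ + 1/C₂)⁻¹ = 1.53×10⁻¹¹ F.

15.3 pF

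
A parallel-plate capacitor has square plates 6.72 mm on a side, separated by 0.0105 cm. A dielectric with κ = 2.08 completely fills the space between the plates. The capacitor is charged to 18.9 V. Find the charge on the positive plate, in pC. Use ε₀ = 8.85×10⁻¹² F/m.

150 pC

A = (6.72 mm)² = 4.52×10⁻⁵ m².
C = κε₀A/d = 2.08 × 8.85×10⁻¹² × 4.52×10⁻⁵ / 1.05×10⁻⁴ = 7.92×10⁻¹² F.
Q = CV = 7.92×10⁻¹² × 18.9 = 1.50×10⁻¹⁰ C.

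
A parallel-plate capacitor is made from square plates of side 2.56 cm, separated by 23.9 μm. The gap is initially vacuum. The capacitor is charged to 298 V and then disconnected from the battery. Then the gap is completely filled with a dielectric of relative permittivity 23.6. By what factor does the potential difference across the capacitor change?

0.0424

Isolated ⇒ Q is held fixed.
C₂ = 23.6 C₁ and V = Q/C, so V₂/V₁ = C₁/C₂ = 0.0424.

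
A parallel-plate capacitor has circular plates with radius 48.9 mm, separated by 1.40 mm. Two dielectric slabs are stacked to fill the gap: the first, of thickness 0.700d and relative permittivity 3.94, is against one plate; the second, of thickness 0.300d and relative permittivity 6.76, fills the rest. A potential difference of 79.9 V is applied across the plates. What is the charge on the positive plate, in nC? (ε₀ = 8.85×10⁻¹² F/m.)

Q ≈ 17.1 nC

A = π(48.9 mm)² = 7.51×10⁻³ m².
Stacked slabs ⇒ two capacitors in series, each with the full plate area.
C₁ = κ₁ε₀A/d₁ = 3.94 × 8.85×10⁻¹² × 7.51×10⁻³ / 9.80×10⁻⁴ = 2.67×10⁻¹⁰ F.
C₂ = κ₂ε₀A/d₂ = 6.76 × 8.85×10⁻¹² × 7.51×10⁻³ / 4.20×10⁻⁴ = 1.07×10⁻⁹ F.
C = (1/C₁ + 1/C₂)⁻¹ = 2.14×10⁻¹⁰ F.
Q = CV = 2.14×10⁻¹⁰ × 79.9 = 1.71×10⁻⁸ C.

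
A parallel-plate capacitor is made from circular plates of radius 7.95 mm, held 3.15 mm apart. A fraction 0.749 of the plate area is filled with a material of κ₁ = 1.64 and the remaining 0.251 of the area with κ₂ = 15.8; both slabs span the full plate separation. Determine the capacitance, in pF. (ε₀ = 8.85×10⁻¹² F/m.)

2.90 pF

A = π(7.95 mm)² = 1.99×10⁻⁴ m².
Side-by-side slabs ⇒ two capacitors in parallel, each spanning the full gap.
C₁ = κ₁ε₀A₁/d = 1.64 × 8.85×10⁻¹² × 1.49×10⁻⁴ / 3.15×10⁻³ = 6.85×10⁻¹³ F.
C₂ = κ₂ε₀A₂/d = 15.8 × 8.85×10⁻¹² × 4.98×10⁻⁵ / 3.15×10⁻³ = 2.21×10⁻¹² F.
C = C₁ + C₂ = 2.90×10⁻¹² F.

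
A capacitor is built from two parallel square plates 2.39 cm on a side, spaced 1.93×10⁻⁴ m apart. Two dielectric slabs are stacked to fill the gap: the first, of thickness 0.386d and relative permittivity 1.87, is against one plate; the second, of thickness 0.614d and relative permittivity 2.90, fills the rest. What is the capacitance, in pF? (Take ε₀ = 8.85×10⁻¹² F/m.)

62.6 pF

A = (2.39 cm)² = 5.71×10⁻⁴ m².
Stacked slabs ⇒ two capacitors in series, each with the full plate area.
C₁ = κ₁ε₀A/d₁ = 1.87 × 8.85×10⁻¹² × 5.71×10⁻⁴ / 7.45×10⁻⁵ = 1.27×10⁻¹⁰ F.
C₂ = κ₂ε₀A/d₂ = 2.90 × 8.85×10⁻¹² × 5.71×10⁻⁴ / 1.19×10⁻⁴ = 1.24×10⁻¹⁰ F.
C = (1/C₁ + 1/C₂)⁻¹ = 6.26×10⁻¹¹ F.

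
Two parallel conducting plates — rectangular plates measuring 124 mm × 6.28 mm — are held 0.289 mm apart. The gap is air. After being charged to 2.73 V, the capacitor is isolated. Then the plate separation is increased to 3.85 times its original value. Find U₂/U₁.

U₂/U₁ ≈ 3.85

Isolated ⇒ Q is held fixed.
C₂ = 0.260 C₁ and U = Q²/(2C), so U₂/U₁ = C₁/C₂ = 3.85.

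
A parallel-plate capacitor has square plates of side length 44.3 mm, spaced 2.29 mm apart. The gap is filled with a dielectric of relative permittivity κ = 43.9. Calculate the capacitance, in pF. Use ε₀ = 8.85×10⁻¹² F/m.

A = (44.3 mm)² = 1.96×10⁻³ m².
C = κε₀A/d = 43.9 × 8.85×10⁻¹² × 1.96×10⁻³ / 2.29×10⁻³ = 3.33×10⁻¹⁰ F.

333 pF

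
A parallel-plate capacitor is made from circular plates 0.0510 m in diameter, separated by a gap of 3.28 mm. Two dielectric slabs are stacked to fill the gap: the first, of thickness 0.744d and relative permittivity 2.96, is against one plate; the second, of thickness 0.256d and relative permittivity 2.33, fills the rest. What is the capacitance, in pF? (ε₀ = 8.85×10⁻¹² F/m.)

C ≈ 15.3 pF

A = π(0.0510/2 m)² = 2.04×10⁻³ m².
Stacked slabs ⇒ two capacitors in series, each with the full plate area.
C₁ = κ₁ε₀A/d₁ = 2.96 × 8.85×10⁻¹² × 2.04×10⁻³ / 2.44×10⁻³ = 2.19×10⁻¹¹ F.
C₂ = κ₂ε₀A/d₂ = 2.33 × 8.85×10⁻¹² × 2.04×10⁻³ / 8.40×10⁻⁴ = 5.02×10⁻¹¹ F.
C = (1/C₁ + 1/C₂)⁻¹ = 1.53×10⁻¹¹ F.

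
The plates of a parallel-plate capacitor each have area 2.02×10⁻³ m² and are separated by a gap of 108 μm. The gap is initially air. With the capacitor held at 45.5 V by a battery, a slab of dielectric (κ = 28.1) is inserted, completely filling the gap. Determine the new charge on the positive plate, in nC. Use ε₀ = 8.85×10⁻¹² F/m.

Q ≈ 212 nC

Initially C₁ = ε₀A/d = 8.85×10⁻¹² × 2.02×10⁻³ / 1.08×10⁻⁴ = 1.66×10⁻¹⁰ F.
Q₁ = 7.53×10⁻⁹ C.
Battery connected ⇒ V is held fixed. C₂ = 28.1 C₁ and Q = CV, so Q₂/Q₁ = C₂/C₁ = 28.1.
Q₂ = 28.1 × 7.53×10⁻⁹ = 2.12×10⁻⁷ C.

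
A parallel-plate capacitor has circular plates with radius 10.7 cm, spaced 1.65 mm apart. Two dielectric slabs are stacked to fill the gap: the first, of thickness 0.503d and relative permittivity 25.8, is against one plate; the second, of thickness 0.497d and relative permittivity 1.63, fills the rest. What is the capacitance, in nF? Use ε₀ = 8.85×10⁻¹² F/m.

0.595 nF

A = π(10.7 cm)² = 3.60×10⁻² m².
Stacked slabs ⇒ two capacitors in series, each with the full plate area.
C₁ = κ₁ε₀A/d₁ = 25.8 × 8.85×10⁻¹² × 3.60×10⁻² / 8.30×10⁻⁴ = 9.90×10⁻⁹ F.
C₂ = κ₂ε₀A/d₂ = 1.63 × 8.85×10⁻¹² × 3.60×10⁻² / 8.20×10⁻⁴ = 6.33×10⁻¹⁰ F.
C = (1/C₁ + 1/C₂)⁻¹ = 5.95×10⁻¹⁰ F.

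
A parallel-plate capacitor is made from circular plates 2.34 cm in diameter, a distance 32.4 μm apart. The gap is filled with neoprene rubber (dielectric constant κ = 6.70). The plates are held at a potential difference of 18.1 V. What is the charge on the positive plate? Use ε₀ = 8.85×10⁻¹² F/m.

A = π(2.34/2 cm)² = 4.30×10⁻⁴ m².
C = κε₀A/d = 6.70 × 8.85×10⁻¹² × 4.30×10⁻⁴ / 3.24×10⁻⁵ = 7.87×10⁻¹⁰ F.
Q = CV = 7.87×10⁻¹⁰ × 18.1 = 1.42×10⁻⁸ C.

14.2 nC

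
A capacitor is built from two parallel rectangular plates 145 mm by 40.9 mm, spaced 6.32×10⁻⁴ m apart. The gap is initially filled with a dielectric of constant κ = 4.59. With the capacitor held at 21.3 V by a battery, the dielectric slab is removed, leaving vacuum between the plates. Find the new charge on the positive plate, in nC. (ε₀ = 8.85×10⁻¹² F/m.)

A = 145 × 40.9 mm² = 5.93×10⁻³ m².
Initially C₁ = κε₀A/d = 4.59 × 8.85×10⁻¹² × 5.93×10⁻³ / 6.32×10⁻⁴ = 3.81×10⁻¹⁰ F.
Q₁ = 8.12×10⁻⁹ C.
Battery connected ⇒ V is held fixed. C₂ = 0.218 C₁ and Q = CV, so Q₂/Q₁ = C₂/C₁ = 0.218.
Q₂ = 0.218 × 8.12×10⁻⁹ = 1.77×10⁻⁹ C.

1.77 nC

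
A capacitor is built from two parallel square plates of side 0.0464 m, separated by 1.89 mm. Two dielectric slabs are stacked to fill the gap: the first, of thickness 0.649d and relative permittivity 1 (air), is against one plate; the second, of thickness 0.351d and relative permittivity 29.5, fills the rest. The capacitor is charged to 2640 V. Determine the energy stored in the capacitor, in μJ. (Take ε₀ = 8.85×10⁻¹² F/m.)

A = (0.0464 m)² = 2.15×10⁻³ m².
Stacked slabs ⇒ two capacitors in series, each with the full plate area.
C₁ = κ₁ε₀A/d₁ = 1.00 × 8.85×10⁻¹² × 2.15×10⁻³ / 1.23×10⁻³ = 1.55×10⁻¹¹ F.
C₂ = κ₂ε₀A/d₂ = 29.5 × 8.85×10⁻¹² × 2.15×10⁻³ / 6.63×10⁻⁴ = 8.47×10⁻¹⁰ F.
C = (1/C₁ + 1/C₂)⁻¹ = 1.53×10⁻¹¹ F.
U = ½CV² = ½ × 1.53×10⁻¹¹ × (2640)² = 5.32×10⁻⁵ J.

U ≈ 53.2 μJ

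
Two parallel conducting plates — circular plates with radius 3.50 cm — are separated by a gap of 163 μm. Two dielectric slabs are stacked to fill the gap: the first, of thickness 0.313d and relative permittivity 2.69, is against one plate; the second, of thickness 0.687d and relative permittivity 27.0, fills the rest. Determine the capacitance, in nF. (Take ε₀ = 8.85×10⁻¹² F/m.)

1.47 nF

A = π(3.50 cm)² = 3.85×10⁻³ m².
Stacked slabs ⇒ two capacitors in series, each with the full plate area.
C₁ = κ₁ε₀A/d₁ = 2.69 × 8.85×10⁻¹² × 3.85×10⁻³ / 5.10×10⁻⁵ = 1.80×10⁻⁹ F.
C₂ = κ₂ε₀A/d₂ = 27.0 × 8.85×10⁻¹² × 3.85×10⁻³ / 1.12×10⁻⁴ = 8.21×10⁻⁹ F.
C = (1/C₁ + 1/C₂)⁻¹ = 1.47×10⁻⁹ F.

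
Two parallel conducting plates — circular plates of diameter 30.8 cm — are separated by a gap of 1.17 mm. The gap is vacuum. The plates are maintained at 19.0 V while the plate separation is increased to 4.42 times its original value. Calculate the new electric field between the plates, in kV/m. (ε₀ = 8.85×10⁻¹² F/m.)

A = π(30.8/2 cm)² = 7.45×10⁻² m².
Initially C₁ = ε₀A/d = 8.85×10⁻¹² × 7.45×10⁻² / 1.17×10⁻³ = 5.64×10⁻¹⁰ F.
E₁ = 1.62×10⁴ V/m.
Battery connected ⇒ V is held fixed. E = V/d, so E₂/E₁ = d₁/d₂ = 0.226.
E₂ = 0.226 × 1.62×10⁴ = 3.67×10³ V/m.

E ≈ 3.67 kV/m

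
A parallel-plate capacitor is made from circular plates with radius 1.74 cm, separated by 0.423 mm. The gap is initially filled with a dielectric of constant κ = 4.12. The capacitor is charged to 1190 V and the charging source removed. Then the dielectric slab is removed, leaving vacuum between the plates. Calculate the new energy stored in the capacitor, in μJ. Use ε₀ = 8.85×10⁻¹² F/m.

239 μJ

A = π(1.74 cm)² = 9.51×10⁻⁴ m².
Initially C₁ = κε₀A/d = 4.12 × 8.85×10⁻¹² × 9.51×10⁻⁴ / 4.23×10⁻⁴ = 8.20×10⁻¹¹ F.
U₁ = 5.81×10⁻⁵ J.
Isolated ⇒ Q is held fixed. C₂ = 0.243 C₁ and U = Q²/(2C), so U₂/U₁ = C₁/C₂ = 4.12.
U₂ = 4.12 × 5.81×10⁻⁵ = 2.39×10⁻⁴ J.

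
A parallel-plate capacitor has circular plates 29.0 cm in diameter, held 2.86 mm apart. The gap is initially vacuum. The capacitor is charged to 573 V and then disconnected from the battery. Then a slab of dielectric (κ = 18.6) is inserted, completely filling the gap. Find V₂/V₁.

Isolated ⇒ Q is held fixed.
C₂ = 18.6 C₁ and V = Q/C, so V₂/V₁ = C₁/C₂ = 0.0538.

0.0538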